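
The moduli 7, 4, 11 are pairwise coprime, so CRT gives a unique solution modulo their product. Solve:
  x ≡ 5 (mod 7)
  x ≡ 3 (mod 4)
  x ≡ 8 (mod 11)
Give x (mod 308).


Moduli 7, 4, 11 are pairwise coprime; by CRT there is a unique solution modulo M = 7 · 4 · 11 = 308.
Solve pairwise, accumulating the modulus:
  Start with x ≡ 5 (mod 7).
  Combine with x ≡ 3 (mod 4): since gcd(7, 4) = 1, we get a unique residue mod 28.
    Write x = 5 + 7·t and substitute into x ≡ 3 (mod 4): 7·t ≡ 3 − 5 = -2 (mod 4).
    Reduce coefficients mod 4: 3·t ≡ 2 (mod 4).
    The inverse of 3 mod 4 is 3 (since 3·3 = 9 = 2·4 + 1), so t ≡ 3·2 = 6 ≡ 2 (mod 4).
    Then x = 5 + 7·2 = 19, valid modulo lcm(7, 4) = 28: x ≡ 19 (mod 28).
  Combine with x ≡ 8 (mod 11): since gcd(28, 11) = 1, we get a unique residue mod 308.
    Write x = 19 + 28·t and substitute into x ≡ 8 (mod 11): 28·t ≡ 8 − 19 = -11 (mod 11).
    Reduce coefficients mod 11: 6·t ≡ 0 (mod 11).
    The inverse of 6 mod 11 is 2 (since 6·2 = 12 = 1·11 + 1), so t ≡ 2·0 = 0 ≡ 0 (mod 11).
    Then x = 19 + 28·0 = 19, valid modulo lcm(28, 11) = 308: x ≡ 19 (mod 308).
Verify: 19 mod 7 = 5 ✓, 19 mod 4 = 3 ✓, 19 mod 11 = 8 ✓.

x ≡ 19 (mod 308).


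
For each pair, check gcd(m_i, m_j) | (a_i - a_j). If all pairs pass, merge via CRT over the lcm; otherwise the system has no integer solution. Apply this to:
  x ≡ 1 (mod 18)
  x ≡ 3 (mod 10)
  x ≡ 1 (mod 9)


Moduli 18, 10, 9 are not pairwise coprime, so CRT works modulo lcm(m_i) when all pairwise compatibility conditions hold.
Pairwise compatibility: gcd(m_i, m_j) must divide a_i - a_j for every pair.
Merge one congruence at a time:
  Start: x ≡ 1 (mod 18).
  Combine with x ≡ 3 (mod 10): gcd(18, 10) = 2; 3 - 1 = 2, which IS divisible by 2, so compatible.
    Write x = 1 + 18·t and substitute into x ≡ 3 (mod 10): 18·t ≡ 3 − 1 = 2 (mod 10).
    Divide the congruence (and modulus) by g = 2: 9·t ≡ 1 (mod 5).
    Reduce coefficients mod 5: 4·t ≡ 1 (mod 5).
    The inverse of 4 mod 5 is 4 (since 4·4 = 16 = 3·5 + 1), so t ≡ 4·1 = 4 ≡ 4 (mod 5).
    Then x = 1 + 18·4 = 73, valid modulo lcm(18, 10) = 90: x ≡ 73 (mod 90).
  Combine with x ≡ 1 (mod 9): gcd(90, 9) = 9; 1 - 73 = -72, which IS divisible by 9, so compatible.
    Write x = 73 + 90·t and substitute into x ≡ 1 (mod 9): 90·t ≡ 1 − 73 = -72 (mod 9).
    Divide the congruence (and modulus) by g = 9: 10·t ≡ -8 (mod 1).
    Modulo 1 every t works; take t = 0.
    Then x = 73 + 90·0 = 73, valid modulo lcm(90, 9) = 90: x ≡ 73 (mod 90).
Verify: 73 mod 18 = 1, 73 mod 10 = 3, 73 mod 9 = 1.

x ≡ 73 (mod 90).


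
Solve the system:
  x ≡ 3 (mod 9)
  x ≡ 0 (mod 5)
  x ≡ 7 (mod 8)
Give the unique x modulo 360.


Moduli 9, 5, 8 are pairwise coprime; by CRT there is a unique solution modulo M = 9 · 5 · 8 = 360.
Solve pairwise, accumulating the modulus:
  Start with x ≡ 3 (mod 9).
  Combine with x ≡ 0 (mod 5): since gcd(9, 5) = 1, we get a unique residue mod 45.
    Write x = 3 + 9·t and substitute into x ≡ 0 (mod 5): 9·t ≡ 0 − 3 = -3 (mod 5).
    Reduce coefficients mod 5: 4·t ≡ 2 (mod 5).
    The inverse of 4 mod 5 is 4 (since 4·4 = 16 = 3·5 + 1), so t ≡ 4·2 = 8 ≡ 3 (mod 5).
    Then x = 3 + 9·3 = 30, valid modulo lcm(9, 5) = 45: x ≡ 30 (mod 45).
  Combine with x ≡ 7 (mod 8): since gcd(45, 8) = 1, we get a unique residue mod 360.
    Write x = 30 + 45·t and substitute into x ≡ 7 (mod 8): 45·t ≡ 7 − 30 = -23 (mod 8).
    Reduce coefficients mod 8: 5·t ≡ 1 (mod 8).
    The inverse of 5 mod 8 is 5 (since 5·5 = 25 = 3·8 + 1), so t ≡ 5·1 = 5 ≡ 5 (mod 8).
    Then x = 30 + 45·5 = 255, valid modulo lcm(45, 8) = 360: x ≡ 255 (mod 360).
Verify: 255 mod 9 = 3 ✓, 255 mod 5 = 0 ✓, 255 mod 8 = 7 ✓.

x ≡ 255 (mod 360).


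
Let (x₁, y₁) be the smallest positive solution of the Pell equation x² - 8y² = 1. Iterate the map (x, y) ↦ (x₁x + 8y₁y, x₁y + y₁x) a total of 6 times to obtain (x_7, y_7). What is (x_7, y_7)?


Step 1: Find the fundamental solution (x₁, y₁) of x² - 8y² = 1.
  Expand √8 as a continued fraction. a₀ = ⌊√8⌋ = 2; iterate m_{k+1} = d_k·a_k − m_k, d_{k+1} = (8 − m_{k+1}²)/d_k, a_{k+1} = ⌊(a₀ + m_{k+1})/d_{k+1}⌋ (starting m₀ = 0, d₀ = 1), with convergents p_k = a_k·p_{k-1} + p_{k-2}, q_k = a_k·q_{k-1} + q_{k-2} (p₋₁ = 1, q₋₁ = 0):
  k = 0: a₀ = 2; p₀/q₀ = 2/1; p₀² − 8·q₀² = 4 − 8 = -4.
  k = 1: m = 2, d = 4, a = ⌊(2 + 2)/4⌋ = 1; p/q = (1·2 + 1)/(1·1 + 0) = 3/1; p² − 8·q² = 9 − 8 = 1.
  The first convergent with p² − 8·q² = 1 gives the fundamental solution (x₁, y₁) = (3, 1).
Step 2: Apply the recurrence (x_{n+1}, y_{n+1}) = (x₁x_n + 8y₁y_n, x₁y_n + y₁x_n) repeatedly.
  From (x_1, y_1) = (3, 1): x_2 = 3·3 + 8·1·1 = 17; y_2 = 3·1 + 1·3 = 6.
  From (x_2, y_2) = (17, 6): x_3 = 3·17 + 8·1·6 = 99; y_3 = 3·6 + 1·17 = 35.
  From (x_3, y_3) = (99, 35): x_4 = 3·99 + 8·1·35 = 577; y_4 = 3·35 + 1·99 = 204.
  From (x_4, y_4) = (577, 204): x_5 = 3·577 + 8·1·204 = 3363; y_5 = 3·204 + 1·577 = 1189.
  From (x_5, y_5) = (3363, 1189): x_6 = 3·3363 + 8·1·1189 = 19601; y_6 = 3·1189 + 1·3363 = 6930.
  From (x_6, y_6) = (19601, 6930): x_7 = 3·19601 + 8·1·6930 = 114243; y_7 = 3·6930 + 1·19601 = 40391.
Step 3: Verify x_7² - 8·y_7² = 13051463049 - 13051463048 = 1 (should be 1). ✓

(x_1, y_1) = (3, 1); (x_7, y_7) = (114243, 40391).


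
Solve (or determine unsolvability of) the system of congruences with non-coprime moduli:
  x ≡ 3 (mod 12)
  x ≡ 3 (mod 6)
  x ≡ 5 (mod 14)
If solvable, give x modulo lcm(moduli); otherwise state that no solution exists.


Moduli 12, 6, 14 are not pairwise coprime, so CRT works modulo lcm(m_i) when all pairwise compatibility conditions hold.
Pairwise compatibility: gcd(m_i, m_j) must divide a_i - a_j for every pair.
Merge one congruence at a time:
  Start: x ≡ 3 (mod 12).
  Combine with x ≡ 3 (mod 6): gcd(12, 6) = 6; 3 - 3 = 0, which IS divisible by 6, so compatible.
    Write x = 3 + 12·t and substitute into x ≡ 3 (mod 6): 12·t ≡ 3 − 3 = 0 (mod 6).
    Divide the congruence (and modulus) by g = 6: 2·t ≡ 0 (mod 1).
    Modulo 1 every t works; take t = 0.
    Then x = 3 + 12·0 = 3, valid modulo lcm(12, 6) = 12: x ≡ 3 (mod 12).
  Combine with x ≡ 5 (mod 14): gcd(12, 14) = 2; 5 - 3 = 2, which IS divisible by 2, so compatible.
    Write x = 3 + 12·t and substitute into x ≡ 5 (mod 14): 12·t ≡ 5 − 3 = 2 (mod 14).
    Divide the congruence (and modulus) by g = 2: 6·t ≡ 1 (mod 7).
    The inverse of 6 mod 7 is 6 (since 6·6 = 36 = 5·7 + 1), so t ≡ 6·1 = 6 ≡ 6 (mod 7).
    Then x = 3 + 12·6 = 75, valid modulo lcm(12, 14) = 84: x ≡ 75 (mod 84).
Verify: 75 mod 12 = 3, 75 mod 6 = 3, 75 mod 14 = 5.

x ≡ 75 (mod 84).


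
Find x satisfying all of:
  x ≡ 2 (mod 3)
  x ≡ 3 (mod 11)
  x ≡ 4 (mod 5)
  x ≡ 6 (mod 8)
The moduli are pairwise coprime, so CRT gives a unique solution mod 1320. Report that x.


Product of moduli M = 3 · 11 · 5 · 8 = 1320.
Merge one congruence at a time:
  Start: x ≡ 2 (mod 3).
  Combine with x ≡ 3 (mod 11); new modulus lcm = 33.
    Write x = 2 + 3·t and substitute into x ≡ 3 (mod 11): 3·t ≡ 3 − 2 = 1 (mod 11).
    The inverse of 3 mod 11 is 4 (since 3·4 = 12 = 1·11 + 1), so t ≡ 4·1 = 4 ≡ 4 (mod 11).
    Then x = 2 + 3·4 = 14, valid modulo lcm(3, 11) = 33: x ≡ 14 (mod 33).
  Combine with x ≡ 4 (mod 5); new modulus lcm = 165.
    Write x = 14 + 33·t and substitute into x ≡ 4 (mod 5): 33·t ≡ 4 − 14 = -10 (mod 5).
    Reduce coefficients mod 5: 3·t ≡ 0 (mod 5).
    The inverse of 3 mod 5 is 2 (since 3·2 = 6 = 1·5 + 1), so t ≡ 2·0 = 0 ≡ 0 (mod 5).
    Then x = 14 + 33·0 = 14, valid modulo lcm(33, 5) = 165: x ≡ 14 (mod 165).
  Combine with x ≡ 6 (mod 8); new modulus lcm = 1320.
    Write x = 14 + 165·t and substitute into x ≡ 6 (mod 8): 165·t ≡ 6 − 14 = -8 (mod 8).
    Reduce coefficients mod 8: 5·t ≡ 0 (mod 8).
    The inverse of 5 mod 8 is 5 (since 5·5 = 25 = 3·8 + 1), so t ≡ 5·0 = 0 ≡ 0 (mod 8).
    Then x = 14 + 165·0 = 14, valid modulo lcm(165, 8) = 1320: x ≡ 14 (mod 1320).
Verify against each original: 14 mod 3 = 2, 14 mod 11 = 3, 14 mod 5 = 4, 14 mod 8 = 6.

x ≡ 14 (mod 1320).


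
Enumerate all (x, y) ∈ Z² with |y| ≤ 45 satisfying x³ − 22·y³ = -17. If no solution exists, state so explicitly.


The equation is x³ - 22y³ = -17. For fixed y, x³ = 22·y³ − 17, so a solution requires the RHS to be a perfect cube.
Strategy: iterate y from -45 to 45, compute RHS = 22·y³ − 17, and check whether it is a (positive or negative) perfect cube.
Check small values of y:
  y = 0: RHS = -17 is not a perfect cube.
  y = 1: RHS = 5 is not a perfect cube.
  y = -1: RHS = -39 is not a perfect cube.
  y = 2: RHS = 159 is not a perfect cube.
  y = -2: RHS = -193 is not a perfect cube.
  y = 3: RHS = 577 is not a perfect cube.
  y = -3: RHS = -611 is not a perfect cube.
Continuing the search up to |y| = 45 finds no solutions either.
No (x, y) in the scanned range satisfies the equation.

No integer solutions with |y| ≤ 45.


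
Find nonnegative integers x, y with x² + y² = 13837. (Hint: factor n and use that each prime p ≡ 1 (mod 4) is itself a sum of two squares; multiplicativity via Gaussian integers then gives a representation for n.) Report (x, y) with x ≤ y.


Step 1: Factor n = 13837 = 101 · 137.
Step 2: Check the mod-4 condition on each prime factor: 101 ≡ 1 (mod 4), exponent 1; 137 ≡ 1 (mod 4), exponent 1.
All primes ≡ 3 (mod 4) appear to even exponent (or don't appear), so by the two-squares theorem n IS expressible as a sum of two squares.
Step 3: Build a representation. Here n = 101 · 137 is a product of primes ≡ 1 (mod 4). Each prime p ≡ 1 (mod 4) is itself a sum of two squares; find a² by testing p − a² for a perfect square:
  101: 101 − 1² = 100 = 10² ⇒ 101 = 1² + 10².
  137: 137 − 1² = 136, 137 − 2² = 133, 137 − 3² = 128, 137 − 4² = 121 = 11² ⇒ 137 = 4² + 11².
  Combine using the Brahmagupta–Fibonacci identity (a² + b²)(c² + d²) = (ac − bd)² + (ad + bc)² = (ac + bd)² + (ad − bc)²:
  101 · 137 = 13837: from (1² + 10²)(4² + 11²), take (1·4 − 10·11, 1·11 + 10·4) = (4 − 110, 11 + 40) = (-106, 51); dropping signs (only squares matter) gives (106, 51); check 106² + 51² = 11236 + 2601 = 13837 ✓.
Step 4: Order so x ≤ y and verify: 51² + 106² = 2601 + 11236 = 13837 = n. ✓

n = 13837 = 51² + 106² (one valid representation with x ≤ y).


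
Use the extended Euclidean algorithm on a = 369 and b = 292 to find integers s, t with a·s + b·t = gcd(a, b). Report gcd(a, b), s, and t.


Euclidean algorithm on (369, 292) — divide until remainder is 0:
  369 = 1 · 292 + 77
  292 = 3 · 77 + 61
  77 = 1 · 61 + 16
  61 = 3 · 16 + 13
  16 = 1 · 13 + 3
  13 = 4 · 3 + 1
  3 = 3 · 1 + 0
gcd(369, 292) = 1.
Track Bezout coefficients alongside the remainders: start with r₀ = 369 = a·1 + b·0 (s = 1, t = 0) and r₁ = 292 = a·0 + b·1 (s = 0, t = 1); each new remainder r_{k+1} = r_{k-1} − q_k·r_k inherits s_{k+1} = s_{k-1} − q_k·s_k, t_{k+1} = t_{k-1} − q_k·t_k, so r_k = a·s_k + b·t_k at every step:
  q = 1: r = 77, s = 1 − 1·0 = 1, t = 0 − 1·1 = -1  (check: 369·1 + 292·(-1) = 77)
  q = 3: r = 61, s = 0 − 3·1 = -3, t = 1 − 3·(-1) = 4  (check: 369·(-3) + 292·4 = 61)
  q = 1: r = 16, s = 1 − 1·(-3) = 4, t = -1 − 1·4 = -5  (check: 369·4 + 292·(-5) = 16)
  q = 3: r = 13, s = -3 − 3·4 = -15, t = 4 − 3·(-5) = 19  (check: 369·(-15) + 292·19 = 13)
  q = 1: r = 3, s = 4 − 1·(-15) = 19, t = -5 − 1·19 = -24  (check: 369·19 + 292·(-24) = 3)
  q = 4: r = 1, s = -15 − 4·19 = -91, t = 19 − 4·(-24) = 115  (check: 369·(-91) + 292·115 = 1)
The row with r = 1 (the gcd) gives the Bezout coefficients s = -91, t = 115.
Result: 369 · (-91) + 292 · (115) = 1.

gcd(369, 292) = 1; s = -91, t = 115 (check: 369·(-91) + 292·115 = 1).


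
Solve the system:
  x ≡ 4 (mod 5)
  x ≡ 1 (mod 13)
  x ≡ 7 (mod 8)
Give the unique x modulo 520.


Moduli 5, 13, 8 are pairwise coprime; by CRT there is a unique solution modulo M = 5 · 13 · 8 = 520.
Solve pairwise, accumulating the modulus:
  Start with x ≡ 4 (mod 5).
  Combine with x ≡ 1 (mod 13): since gcd(5, 13) = 1, we get a unique residue mod 65.
    Write x = 4 + 5·t and substitute into x ≡ 1 (mod 13): 5·t ≡ 1 − 4 = -3 (mod 13).
    Reduce coefficients mod 13: 5·t ≡ 10 (mod 13).
    The inverse of 5 mod 13 is 8 (since 5·8 = 40 = 3·13 + 1), so t ≡ 8·10 = 80 ≡ 2 (mod 13).
    Then x = 4 + 5·2 = 14, valid modulo lcm(5, 13) = 65: x ≡ 14 (mod 65).
  Combine with x ≡ 7 (mod 8): since gcd(65, 8) = 1, we get a unique residue mod 520.
    Write x = 14 + 65·t and substitute into x ≡ 7 (mod 8): 65·t ≡ 7 − 14 = -7 (mod 8).
    Reduce coefficients mod 8: 1·t ≡ 1 (mod 8).
    So t ≡ 1 (mod 8).
    Then x = 14 + 65·1 = 79, valid modulo lcm(65, 8) = 520: x ≡ 79 (mod 520).
Verify: 79 mod 5 = 4 ✓, 79 mod 13 = 1 ✓, 79 mod 8 = 7 ✓.

x ≡ 79 (mod 520).


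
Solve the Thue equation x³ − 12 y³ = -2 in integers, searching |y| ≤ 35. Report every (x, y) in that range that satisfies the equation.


The equation is x³ - 12y³ = -2. For fixed y, x³ = 12·y³ − 2, so a solution requires the RHS to be a perfect cube.
Strategy: iterate y from -35 to 35, compute RHS = 12·y³ − 2, and check whether it is a (positive or negative) perfect cube.
Check small values of y:
  y = 0: RHS = -2 is not a perfect cube.
  y = 1: RHS = 10 is not a perfect cube.
  y = -1: RHS = -14 is not a perfect cube.
  y = 2: RHS = 94 is not a perfect cube.
  y = -2: RHS = -98 is not a perfect cube.
  y = 3: RHS = 322 is not a perfect cube.
  y = -3: RHS = -326 is not a perfect cube.
Continuing the search up to |y| = 35 finds no solutions either.
No (x, y) in the scanned range satisfies the equation.

No integer solutions with |y| ≤ 35.


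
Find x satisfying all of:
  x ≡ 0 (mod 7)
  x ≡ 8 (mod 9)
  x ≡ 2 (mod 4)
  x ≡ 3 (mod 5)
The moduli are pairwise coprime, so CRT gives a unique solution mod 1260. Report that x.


Product of moduli M = 7 · 9 · 4 · 5 = 1260.
Merge one congruence at a time:
  Start: x ≡ 0 (mod 7).
  Combine with x ≡ 8 (mod 9); new modulus lcm = 63.
    Write x = 0 + 7·t and substitute into x ≡ 8 (mod 9): 7·t ≡ 8 − 0 = 8 (mod 9).
    The inverse of 7 mod 9 is 4 (since 7·4 = 28 = 3·9 + 1), so t ≡ 4·8 = 32 ≡ 5 (mod 9).
    Then x = 0 + 7·5 = 35, valid modulo lcm(7, 9) = 63: x ≡ 35 (mod 63).
  Combine with x ≡ 2 (mod 4); new modulus lcm = 252.
    Write x = 35 + 63·t and substitute into x ≡ 2 (mod 4): 63·t ≡ 2 − 35 = -33 (mod 4).
    Reduce coefficients mod 4: 3·t ≡ 3 (mod 4).
    The inverse of 3 mod 4 is 3 (since 3·3 = 9 = 2·4 + 1), so t ≡ 3·3 = 9 ≡ 1 (mod 4).
    Then x = 35 + 63·1 = 98, valid modulo lcm(63, 4) = 252: x ≡ 98 (mod 252).
  Combine with x ≡ 3 (mod 5); new modulus lcm = 1260.
    Write x = 98 + 252·t and substitute into x ≡ 3 (mod 5): 252·t ≡ 3 − 98 = -95 (mod 5).
    Reduce coefficients mod 5: 2·t ≡ 0 (mod 5).
    The inverse of 2 mod 5 is 3 (since 2·3 = 6 = 1·5 + 1), so t ≡ 3·0 = 0 ≡ 0 (mod 5).
    Then x = 98 + 252·0 = 98, valid modulo lcm(252, 5) = 1260: x ≡ 98 (mod 1260).
Verify against each original: 98 mod 7 = 0, 98 mod 9 = 8, 98 mod 4 = 2, 98 mod 5 = 3.

x ≡ 98 (mod 1260).


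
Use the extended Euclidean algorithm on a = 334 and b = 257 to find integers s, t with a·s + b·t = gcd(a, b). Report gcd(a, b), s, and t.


Euclidean algorithm on (334, 257) — divide until remainder is 0:
  334 = 1 · 257 + 77
  257 = 3 · 77 + 26
  77 = 2 · 26 + 25
  26 = 1 · 25 + 1
  25 = 25 · 1 + 0
gcd(334, 257) = 1.
Track Bezout coefficients alongside the remainders: start with r₀ = 334 = a·1 + b·0 (s = 1, t = 0) and r₁ = 257 = a·0 + b·1 (s = 0, t = 1); each new remainder r_{k+1} = r_{k-1} − q_k·r_k inherits s_{k+1} = s_{k-1} − q_k·s_k, t_{k+1} = t_{k-1} − q_k·t_k, so r_k = a·s_k + b·t_k at every step:
  q = 1: r = 77, s = 1 − 1·0 = 1, t = 0 − 1·1 = -1  (check: 334·1 + 257·(-1) = 77)
  q = 3: r = 26, s = 0 − 3·1 = -3, t = 1 − 3·(-1) = 4  (check: 334·(-3) + 257·4 = 26)
  q = 2: r = 25, s = 1 − 2·(-3) = 7, t = -1 − 2·4 = -9  (check: 334·7 + 257·(-9) = 25)
  q = 1: r = 1, s = -3 − 1·7 = -10, t = 4 − 1·(-9) = 13  (check: 334·(-10) + 257·13 = 1)
The row with r = 1 (the gcd) gives the Bezout coefficients s = -10, t = 13.
Result: 334 · (-10) + 257 · (13) = 1.

gcd(334, 257) = 1; s = -10, t = 13 (check: 334·(-10) + 257·13 = 1).


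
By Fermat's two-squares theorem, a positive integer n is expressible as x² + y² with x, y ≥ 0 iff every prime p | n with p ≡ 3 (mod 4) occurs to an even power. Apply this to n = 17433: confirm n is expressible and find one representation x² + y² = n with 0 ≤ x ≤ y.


Step 1: Factor n = 17433 = 3^2 · 13 · 149.
Step 2: Check the mod-4 condition on each prime factor: 3 ≡ 3 (mod 4), exponent 2 (must be even); 13 ≡ 1 (mod 4), exponent 1; 149 ≡ 1 (mod 4), exponent 1.
All primes ≡ 3 (mod 4) appear to even exponent (or don't appear), so by the two-squares theorem n IS expressible as a sum of two squares.
Step 3: Build a representation. Group n = k² · m with k = 3 and m = 13 · 149 = 1937 (a product of primes ≡ 1 (mod 4)); a representation of m scales to one of n via (k·x)² + (k·y)² = k²(x² + y²). Each prime p ≡ 1 (mod 4) is itself a sum of two squares; find a² by testing p − a² for a perfect square:
  13: 13 − 1² = 12, 13 − 2² = 9 = 3² ⇒ 13 = 2² + 3².
  149: 149 − 1² = 148, 149 − 2² = 145, 149 − 3² = 140, 149 − 4² = 133, 149 − 5² = 124, 149 − 6² = 113, 149 − 7² = 100 = 10² ⇒ 149 = 7² + 10².
  Combine using the Brahmagupta–Fibonacci identity (a² + b²)(c² + d²) = (ac − bd)² + (ad + bc)² = (ac + bd)² + (ad − bc)²:
  13 · 149 = 1937: from (2² + 3²)(7² + 10²), take (2·7 − 3·10, 2·10 + 3·7) = (14 − 30, 20 + 21) = (-16, 41); dropping signs (only squares matter) gives (16, 41); check 16² + 41² = 256 + 1681 = 1937 ✓.
  Scale by k = 3: (3·16, 3·41) = (48, 123).
Step 4: Order so x ≤ y and verify: 48² + 123² = 2304 + 15129 = 17433 = n. ✓

n = 17433 = 48² + 123² (one valid representation with x ≤ y).


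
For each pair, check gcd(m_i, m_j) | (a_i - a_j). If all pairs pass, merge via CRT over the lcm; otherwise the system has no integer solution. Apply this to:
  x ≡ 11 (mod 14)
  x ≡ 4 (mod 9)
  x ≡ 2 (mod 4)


Moduli 14, 9, 4 are not pairwise coprime, so CRT works modulo lcm(m_i) when all pairwise compatibility conditions hold.
Pairwise compatibility: gcd(m_i, m_j) must divide a_i - a_j for every pair.
Merge one congruence at a time:
  Start: x ≡ 11 (mod 14).
  Combine with x ≡ 4 (mod 9): gcd(14, 9) = 1; 4 - 11 = -7, which IS divisible by 1, so compatible.
    Write x = 11 + 14·t and substitute into x ≡ 4 (mod 9): 14·t ≡ 4 − 11 = -7 (mod 9).
    Reduce coefficients mod 9: 5·t ≡ 2 (mod 9).
    The inverse of 5 mod 9 is 2 (since 5·2 = 10 = 1·9 + 1), so t ≡ 2·2 = 4 ≡ 4 (mod 9).
    Then x = 11 + 14·4 = 67, valid modulo lcm(14, 9) = 126: x ≡ 67 (mod 126).
  Combine with x ≡ 2 (mod 4): gcd(126, 4) = 2, and 2 - 67 = -65 is NOT divisible by 2.
    ⇒ system is inconsistent (no integer solution).

No solution (the system is inconsistent).


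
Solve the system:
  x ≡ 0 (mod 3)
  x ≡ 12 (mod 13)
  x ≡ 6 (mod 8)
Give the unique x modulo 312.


Moduli 3, 13, 8 are pairwise coprime; by CRT there is a unique solution modulo M = 3 · 13 · 8 = 312.
Solve pairwise, accumulating the modulus:
  Start with x ≡ 0 (mod 3).
  Combine with x ≡ 12 (mod 13): since gcd(3, 13) = 1, we get a unique residue mod 39.
    Write x = 0 + 3·t and substitute into x ≡ 12 (mod 13): 3·t ≡ 12 − 0 = 12 (mod 13).
    The inverse of 3 mod 13 is 9 (since 3·9 = 27 = 2·13 + 1), so t ≡ 9·12 = 108 ≡ 4 (mod 13).
    Then x = 0 + 3·4 = 12, valid modulo lcm(3, 13) = 39: x ≡ 12 (mod 39).
  Combine with x ≡ 6 (mod 8): since gcd(39, 8) = 1, we get a unique residue mod 312.
    Write x = 12 + 39·t and substitute into x ≡ 6 (mod 8): 39·t ≡ 6 − 12 = -6 (mod 8).
    Reduce coefficients mod 8: 7·t ≡ 2 (mod 8).
    The inverse of 7 mod 8 is 7 (since 7·7 = 49 = 6·8 + 1), so t ≡ 7·2 = 14 ≡ 6 (mod 8).
    Then x = 12 + 39·6 = 246, valid modulo lcm(39, 8) = 312: x ≡ 246 (mod 312).
Verify: 246 mod 3 = 0 ✓, 246 mod 13 = 12 ✓, 246 mod 8 = 6 ✓.

x ≡ 246 (mod 312).


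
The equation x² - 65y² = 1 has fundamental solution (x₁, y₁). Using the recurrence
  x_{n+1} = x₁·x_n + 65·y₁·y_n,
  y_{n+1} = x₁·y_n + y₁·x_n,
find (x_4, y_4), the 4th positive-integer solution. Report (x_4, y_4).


Step 1: Find the fundamental solution (x₁, y₁) of x² - 65y² = 1.
  Expand √65 as a continued fraction. a₀ = ⌊√65⌋ = 8; iterate m_{k+1} = d_k·a_k − m_k, d_{k+1} = (65 − m_{k+1}²)/d_k, a_{k+1} = ⌊(a₀ + m_{k+1})/d_{k+1}⌋ (starting m₀ = 0, d₀ = 1), with convergents p_k = a_k·p_{k-1} + p_{k-2}, q_k = a_k·q_{k-1} + q_{k-2} (p₋₁ = 1, q₋₁ = 0):
  k = 0: a₀ = 8; p₀/q₀ = 8/1; p₀² − 65·q₀² = 64 − 65 = -1.
  k = 1: m = 8, d = 1, a = ⌊(8 + 8)/1⌋ = 16; p/q = (16·8 + 1)/(16·1 + 0) = 129/16; p² − 65·q² = 16641 − 16640 = 1.
  The first convergent with p² − 65·q² = 1 gives the fundamental solution (x₁, y₁) = (129, 16).
Step 2: Apply the recurrence (x_{n+1}, y_{n+1}) = (x₁x_n + 65y₁y_n, x₁y_n + y₁x_n) repeatedly.
  From (x_1, y_1) = (129, 16): x_2 = 129·129 + 65·16·16 = 33281; y_2 = 129·16 + 16·129 = 4128.
  From (x_2, y_2) = (33281, 4128): x_3 = 129·33281 + 65·16·4128 = 8586369; y_3 = 129·4128 + 16·33281 = 1065008.
  From (x_3, y_3) = (8586369, 1065008): x_4 = 129·8586369 + 65·16·1065008 = 2215249921; y_4 = 129·1065008 + 16·8586369 = 274767936.
Step 3: Verify x_4² - 65·y_4² = 4907332212490506241 - 4907332212490506240 = 1 (should be 1). ✓

(x_1, y_1) = (129, 16); (x_4, y_4) = (2215249921, 274767936).


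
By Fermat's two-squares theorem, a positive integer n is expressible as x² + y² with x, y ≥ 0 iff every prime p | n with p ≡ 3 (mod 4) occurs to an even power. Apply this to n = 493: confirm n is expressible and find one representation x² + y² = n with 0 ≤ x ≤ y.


Step 1: Factor n = 493 = 17 · 29.
Step 2: Check the mod-4 condition on each prime factor: 17 ≡ 1 (mod 4), exponent 1; 29 ≡ 1 (mod 4), exponent 1.
All primes ≡ 3 (mod 4) appear to even exponent (or don't appear), so by the two-squares theorem n IS expressible as a sum of two squares.
Step 3: Build a representation. Here n = 17 · 29 is a product of primes ≡ 1 (mod 4). Each prime p ≡ 1 (mod 4) is itself a sum of two squares; find a² by testing p − a² for a perfect square:
  17: 17 − 1² = 16 = 4² ⇒ 17 = 1² + 4².
  29: 29 − 1² = 28, 29 − 2² = 25 = 5² ⇒ 29 = 2² + 5².
  Combine using the Brahmagupta–Fibonacci identity (a² + b²)(c² + d²) = (ac − bd)² + (ad + bc)² = (ac + bd)² + (ad − bc)²:
  17 · 29 = 493: from (1² + 4²)(2² + 5²), take (1·2 − 4·5, 1·5 + 4·2) = (2 − 20, 5 + 8) = (-18, 13); dropping signs (only squares matter) gives (18, 13); check 18² + 13² = 324 + 169 = 493 ✓.
Step 4: Order so x ≤ y and verify: 13² + 18² = 169 + 324 = 493 = n. ✓

n = 493 = 13² + 18² (one valid representation with x ≤ y).


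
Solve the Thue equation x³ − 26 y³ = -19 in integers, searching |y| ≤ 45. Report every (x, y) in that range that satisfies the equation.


The equation is x³ - 26y³ = -19. For fixed y, x³ = 26·y³ − 19, so a solution requires the RHS to be a perfect cube.
Strategy: iterate y from -45 to 45, compute RHS = 26·y³ − 19, and check whether it is a (positive or negative) perfect cube.
Check small values of y:
  y = 0: RHS = -19 is not a perfect cube.
  y = 1: RHS = 7 is not a perfect cube.
  y = -1: RHS = -45 is not a perfect cube.
  y = 2: RHS = 189 is not a perfect cube.
  y = -2: RHS = -227 is not a perfect cube.
  y = 3: RHS = 683 is not a perfect cube.
  y = -3: RHS = -721 is not a perfect cube.
Continuing the search up to |y| = 45 finds no solutions either.
No (x, y) in the scanned range satisfies the equation.

No integer solutions with |y| ≤ 45.


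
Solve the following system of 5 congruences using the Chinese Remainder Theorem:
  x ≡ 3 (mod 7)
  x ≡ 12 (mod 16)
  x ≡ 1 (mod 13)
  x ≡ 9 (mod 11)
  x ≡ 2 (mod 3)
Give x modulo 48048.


Product of moduli M = 7 · 16 · 13 · 11 · 3 = 48048.
Merge one congruence at a time:
  Start: x ≡ 3 (mod 7).
  Combine with x ≡ 12 (mod 16); new modulus lcm = 112.
    Write x = 3 + 7·t and substitute into x ≡ 12 (mod 16): 7·t ≡ 12 − 3 = 9 (mod 16).
    The inverse of 7 mod 16 is 7 (since 7·7 = 49 = 3·16 + 1), so t ≡ 7·9 = 63 ≡ 15 (mod 16).
    Then x = 3 + 7·15 = 108, valid modulo lcm(7, 16) = 112: x ≡ 108 (mod 112).
  Combine with x ≡ 1 (mod 13); new modulus lcm = 1456.
    Write x = 108 + 112·t and substitute into x ≡ 1 (mod 13): 112·t ≡ 1 − 108 = -107 (mod 13).
    Reduce coefficients mod 13: 8·t ≡ 10 (mod 13).
    The inverse of 8 mod 13 is 5 (since 8·5 = 40 = 3·13 + 1), so t ≡ 5·10 = 50 ≡ 11 (mod 13).
    Then x = 108 + 112·11 = 1340, valid modulo lcm(112, 13) = 1456: x ≡ 1340 (mod 1456).
  Combine with x ≡ 9 (mod 11); new modulus lcm = 16016.
    Write x = 1340 + 1456·t and substitute into x ≡ 9 (mod 11): 1456·t ≡ 9 − 1340 = -1331 (mod 11).
    Reduce coefficients mod 11: 4·t ≡ 0 (mod 11).
    The inverse of 4 mod 11 is 3 (since 4·3 = 12 = 1·11 + 1), so t ≡ 3·0 = 0 ≡ 0 (mod 11).
    Then x = 1340 + 1456·0 = 1340, valid modulo lcm(1456, 11) = 16016: x ≡ 1340 (mod 16016).
  Combine with x ≡ 2 (mod 3); new modulus lcm = 48048.
    Write x = 1340 + 16016·t and substitute into x ≡ 2 (mod 3): 16016·t ≡ 2 − 1340 = -1338 (mod 3).
    Reduce coefficients mod 3: 2·t ≡ 0 (mod 3).
    The inverse of 2 mod 3 is 2 (since 2·2 = 4 = 1·3 + 1), so t ≡ 2·0 = 0 ≡ 0 (mod 3).
    Then x = 1340 + 16016·0 = 1340, valid modulo lcm(16016, 3) = 48048: x ≡ 1340 (mod 48048).
Verify against each original: 1340 mod 7 = 3, 1340 mod 16 = 12, 1340 mod 13 = 1, 1340 mod 11 = 9, 1340 mod 3 = 2.

x ≡ 1340 (mod 48048).


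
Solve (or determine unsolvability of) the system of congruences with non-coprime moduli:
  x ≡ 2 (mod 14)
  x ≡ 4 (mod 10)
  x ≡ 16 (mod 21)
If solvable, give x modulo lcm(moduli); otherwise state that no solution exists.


Moduli 14, 10, 21 are not pairwise coprime, so CRT works modulo lcm(m_i) when all pairwise compatibility conditions hold.
Pairwise compatibility: gcd(m_i, m_j) must divide a_i - a_j for every pair.
Merge one congruence at a time:
  Start: x ≡ 2 (mod 14).
  Combine with x ≡ 4 (mod 10): gcd(14, 10) = 2; 4 - 2 = 2, which IS divisible by 2, so compatible.
    Write x = 2 + 14·t and substitute into x ≡ 4 (mod 10): 14·t ≡ 4 − 2 = 2 (mod 10).
    Divide the congruence (and modulus) by g = 2: 7·t ≡ 1 (mod 5).
    Reduce coefficients mod 5: 2·t ≡ 1 (mod 5).
    The inverse of 2 mod 5 is 3 (since 2·3 = 6 = 1·5 + 1), so t ≡ 3·1 = 3 ≡ 3 (mod 5).
    Then x = 2 + 14·3 = 44, valid modulo lcm(14, 10) = 70: x ≡ 44 (mod 70).
  Combine with x ≡ 16 (mod 21): gcd(70, 21) = 7; 16 - 44 = -28, which IS divisible by 7, so compatible.
    Write x = 44 + 70·t and substitute into x ≡ 16 (mod 21): 70·t ≡ 16 − 44 = -28 (mod 21).
    Divide the congruence (and modulus) by g = 7: 10·t ≡ -4 (mod 3).
    Reduce coefficients mod 3: 1·t ≡ 2 (mod 3).
    So t ≡ 2 (mod 3).
    Then x = 44 + 70·2 = 184, valid modulo lcm(70, 21) = 210: x ≡ 184 (mod 210).
Verify: 184 mod 14 = 2, 184 mod 10 = 4, 184 mod 21 = 16.

x ≡ 184 (mod 210).


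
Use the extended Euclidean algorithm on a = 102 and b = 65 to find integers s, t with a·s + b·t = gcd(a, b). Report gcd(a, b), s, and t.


Euclidean algorithm on (102, 65) — divide until remainder is 0:
  102 = 1 · 65 + 37
  65 = 1 · 37 + 28
  37 = 1 · 28 + 9
  28 = 3 · 9 + 1
  9 = 9 · 1 + 0
gcd(102, 65) = 1.
Track Bezout coefficients alongside the remainders: start with r₀ = 102 = a·1 + b·0 (s = 1, t = 0) and r₁ = 65 = a·0 + b·1 (s = 0, t = 1); each new remainder r_{k+1} = r_{k-1} − q_k·r_k inherits s_{k+1} = s_{k-1} − q_k·s_k, t_{k+1} = t_{k-1} − q_k·t_k, so r_k = a·s_k + b·t_k at every step:
  q = 1: r = 37, s = 1 − 1·0 = 1, t = 0 − 1·1 = -1  (check: 102·1 + 65·(-1) = 37)
  q = 1: r = 28, s = 0 − 1·1 = -1, t = 1 − 1·(-1) = 2  (check: 102·(-1) + 65·2 = 28)
  q = 1: r = 9, s = 1 − 1·(-1) = 2, t = -1 − 1·2 = -3  (check: 102·2 + 65·(-3) = 9)
  q = 3: r = 1, s = -1 − 3·2 = -7, t = 2 − 3·(-3) = 11  (check: 102·(-7) + 65·11 = 1)
The row with r = 1 (the gcd) gives the Bezout coefficients s = -7, t = 11.
Result: 102 · (-7) + 65 · (11) = 1.

gcd(102, 65) = 1; s = -7, t = 11 (check: 102·(-7) + 65·11 = 1).


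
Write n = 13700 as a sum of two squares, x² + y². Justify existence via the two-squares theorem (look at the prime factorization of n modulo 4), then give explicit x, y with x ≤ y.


Step 1: Factor n = 13700 = 2^2 · 5^2 · 137.
Step 2: Check the mod-4 condition on each prime factor: 2 = 2 (special); 5 ≡ 1 (mod 4), exponent 2; 137 ≡ 1 (mod 4), exponent 1.
All primes ≡ 3 (mod 4) appear to even exponent (or don't appear), so by the two-squares theorem n IS expressible as a sum of two squares.
Step 3: Build a representation. Group n = k² · m with k = 2 and m = 5 · 5 · 137 = 3425 (a product of primes ≡ 1 (mod 4)); a representation of m scales to one of n via (k·x)² + (k·y)² = k²(x² + y²). Each prime p ≡ 1 (mod 4) is itself a sum of two squares; find a² by testing p − a² for a perfect square:
  5: 5 − 1² = 4 = 2² ⇒ 5 = 1² + 2².
  137: 137 − 1² = 136, 137 − 2² = 133, 137 − 3² = 128, 137 − 4² = 121 = 11² ⇒ 137 = 4² + 11².
  Combine using the Brahmagupta–Fibonacci identity (a² + b²)(c² + d²) = (ac − bd)² + (ad + bc)² = (ac + bd)² + (ad − bc)²:
  5 · 5 = 25: from (1² + 2²)(1² + 2²), take (1·1 − 2·2, 1·2 + 2·1) = (1 − 4, 2 + 2) = (-3, 4); dropping signs (only squares matter) gives (3, 4); check 3² + 4² = 9 + 16 = 25 ✓.
  25 · 137 = 3425: from (3² + 4²)(4² + 11²), take (3·4 − 4·11, 3·11 + 4·4) = (12 − 44, 33 + 16) = (-32, 49); dropping signs (only squares matter) gives (32, 49); check 32² + 49² = 1024 + 2401 = 3425 ✓.
  Scale by k = 2: (2·32, 2·49) = (64, 98).
Step 4: Order so x ≤ y and verify: 64² + 98² = 4096 + 9604 = 13700 = n. ✓

n = 13700 = 64² + 98² (one valid representation with x ≤ y).


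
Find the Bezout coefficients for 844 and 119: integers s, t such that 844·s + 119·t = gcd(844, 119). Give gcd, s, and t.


Euclidean algorithm on (844, 119) — divide until remainder is 0:
  844 = 7 · 119 + 11
  119 = 10 · 11 + 9
  11 = 1 · 9 + 2
  9 = 4 · 2 + 1
  2 = 2 · 1 + 0
gcd(844, 119) = 1.
Track Bezout coefficients alongside the remainders: start with r₀ = 844 = a·1 + b·0 (s = 1, t = 0) and r₁ = 119 = a·0 + b·1 (s = 0, t = 1); each new remainder r_{k+1} = r_{k-1} − q_k·r_k inherits s_{k+1} = s_{k-1} − q_k·s_k, t_{k+1} = t_{k-1} − q_k·t_k, so r_k = a·s_k + b·t_k at every step:
  q = 7: r = 11, s = 1 − 7·0 = 1, t = 0 − 7·1 = -7  (check: 844·1 + 119·(-7) = 11)
  q = 10: r = 9, s = 0 − 10·1 = -10, t = 1 − 10·(-7) = 71  (check: 844·(-10) + 119·71 = 9)
  q = 1: r = 2, s = 1 − 1·(-10) = 11, t = -7 − 1·71 = -78  (check: 844·11 + 119·(-78) = 2)
  q = 4: r = 1, s = -10 − 4·11 = -54, t = 71 − 4·(-78) = 383  (check: 844·(-54) + 119·383 = 1)
The row with r = 1 (the gcd) gives the Bezout coefficients s = -54, t = 383.
Result: 844 · (-54) + 119 · (383) = 1.

gcd(844, 119) = 1; s = -54, t = 383 (check: 844·(-54) + 119·383 = 1).


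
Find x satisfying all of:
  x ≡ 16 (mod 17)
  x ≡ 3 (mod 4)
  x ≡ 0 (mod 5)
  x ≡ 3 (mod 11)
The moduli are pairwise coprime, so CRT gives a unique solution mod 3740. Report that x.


Product of moduli M = 17 · 4 · 5 · 11 = 3740.
Merge one congruence at a time:
  Start: x ≡ 16 (mod 17).
  Combine with x ≡ 3 (mod 4); new modulus lcm = 68.
    Write x = 16 + 17·t and substitute into x ≡ 3 (mod 4): 17·t ≡ 3 − 16 = -13 (mod 4).
    Reduce coefficients mod 4: 1·t ≡ 3 (mod 4).
    So t ≡ 3 (mod 4).
    Then x = 16 + 17·3 = 67, valid modulo lcm(17, 4) = 68: x ≡ 67 (mod 68).
  Combine with x ≡ 0 (mod 5); new modulus lcm = 340.
    Write x = 67 + 68·t and substitute into x ≡ 0 (mod 5): 68·t ≡ 0 − 67 = -67 (mod 5).
    Reduce coefficients mod 5: 3·t ≡ 3 (mod 5).
    The inverse of 3 mod 5 is 2 (since 3·2 = 6 = 1·5 + 1), so t ≡ 2·3 = 6 ≡ 1 (mod 5).
    Then x = 67 + 68·1 = 135, valid modulo lcm(68, 5) = 340: x ≡ 135 (mod 340).
  Combine with x ≡ 3 (mod 11); new modulus lcm = 3740.
    Write x = 135 + 340·t and substitute into x ≡ 3 (mod 11): 340·t ≡ 3 − 135 = -132 (mod 11).
    Reduce coefficients mod 11: 10·t ≡ 0 (mod 11).
    The inverse of 10 mod 11 is 10 (since 10·10 = 100 = 9·11 + 1), so t ≡ 10·0 = 0 ≡ 0 (mod 11).
    Then x = 135 + 340·0 = 135, valid modulo lcm(340, 11) = 3740: x ≡ 135 (mod 3740).
Verify against each original: 135 mod 17 = 16, 135 mod 4 = 3, 135 mod 5 = 0, 135 mod 11 = 3.

x ≡ 135 (mod 3740).


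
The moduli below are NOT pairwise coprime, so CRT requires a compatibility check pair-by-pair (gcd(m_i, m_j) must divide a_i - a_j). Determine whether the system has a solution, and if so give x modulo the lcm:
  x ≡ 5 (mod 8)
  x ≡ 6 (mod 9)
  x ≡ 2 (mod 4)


Moduli 8, 9, 4 are not pairwise coprime, so CRT works modulo lcm(m_i) when all pairwise compatibility conditions hold.
Pairwise compatibility: gcd(m_i, m_j) must divide a_i - a_j for every pair.
Merge one congruence at a time:
  Start: x ≡ 5 (mod 8).
  Combine with x ≡ 6 (mod 9): gcd(8, 9) = 1; 6 - 5 = 1, which IS divisible by 1, so compatible.
    Write x = 5 + 8·t and substitute into x ≡ 6 (mod 9): 8·t ≡ 6 − 5 = 1 (mod 9).
    The inverse of 8 mod 9 is 8 (since 8·8 = 64 = 7·9 + 1), so t ≡ 8·1 = 8 ≡ 8 (mod 9).
    Then x = 5 + 8·8 = 69, valid modulo lcm(8, 9) = 72: x ≡ 69 (mod 72).
  Combine with x ≡ 2 (mod 4): gcd(72, 4) = 4, and 2 - 69 = -67 is NOT divisible by 4.
    ⇒ system is inconsistent (no integer solution).

No solution (the system is inconsistent).


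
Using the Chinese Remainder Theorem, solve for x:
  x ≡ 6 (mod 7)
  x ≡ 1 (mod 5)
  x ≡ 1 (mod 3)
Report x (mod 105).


Moduli 7, 5, 3 are pairwise coprime; by CRT there is a unique solution modulo M = 7 · 5 · 3 = 105.
Solve pairwise, accumulating the modulus:
  Start with x ≡ 6 (mod 7).
  Combine with x ≡ 1 (mod 5): since gcd(7, 5) = 1, we get a unique residue mod 35.
    Write x = 6 + 7·t and substitute into x ≡ 1 (mod 5): 7·t ≡ 1 − 6 = -5 (mod 5).
    Reduce coefficients mod 5: 2·t ≡ 0 (mod 5).
    The inverse of 2 mod 5 is 3 (since 2·3 = 6 = 1·5 + 1), so t ≡ 3·0 = 0 ≡ 0 (mod 5).
    Then x = 6 + 7·0 = 6, valid modulo lcm(7, 5) = 35: x ≡ 6 (mod 35).
  Combine with x ≡ 1 (mod 3): since gcd(35, 3) = 1, we get a unique residue mod 105.
    Write x = 6 + 35·t and substitute into x ≡ 1 (mod 3): 35·t ≡ 1 − 6 = -5 (mod 3).
    Reduce coefficients mod 3: 2·t ≡ 1 (mod 3).
    The inverse of 2 mod 3 is 2 (since 2·2 = 4 = 1·3 + 1), so t ≡ 2·1 = 2 ≡ 2 (mod 3).
    Then x = 6 + 35·2 = 76, valid modulo lcm(35, 3) = 105: x ≡ 76 (mod 105).
Verify: 76 mod 7 = 6 ✓, 76 mod 5 = 1 ✓, 76 mod 3 = 1 ✓.

x ≡ 76 (mod 105).


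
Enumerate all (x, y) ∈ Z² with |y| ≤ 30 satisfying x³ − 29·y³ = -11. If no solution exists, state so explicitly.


The equation is x³ - 29y³ = -11. For fixed y, x³ = 29·y³ − 11, so a solution requires the RHS to be a perfect cube.
Strategy: iterate y from -30 to 30, compute RHS = 29·y³ − 11, and check whether it is a (positive or negative) perfect cube.
Check small values of y:
  y = 0: RHS = -11 is not a perfect cube.
  y = 1: RHS = 18 is not a perfect cube.
  y = -1: RHS = -40 is not a perfect cube.
  y = 2: RHS = 221 is not a perfect cube.
  y = -2: RHS = -243 is not a perfect cube.
  y = 3: RHS = 772 is not a perfect cube.
  y = -3: RHS = -794 is not a perfect cube.
Continuing the search up to |y| = 30 finds no solutions either.
No (x, y) in the scanned range satisfies the equation.

No integer solutions with |y| ≤ 30.


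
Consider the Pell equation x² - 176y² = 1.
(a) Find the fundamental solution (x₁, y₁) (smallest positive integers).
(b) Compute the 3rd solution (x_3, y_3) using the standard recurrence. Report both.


Step 1: Find the fundamental solution (x₁, y₁) of x² - 176y² = 1.
  Expand √176 as a continued fraction. a₀ = ⌊√176⌋ = 13; iterate m_{k+1} = d_k·a_k − m_k, d_{k+1} = (176 − m_{k+1}²)/d_k, a_{k+1} = ⌊(a₀ + m_{k+1})/d_{k+1}⌋ (starting m₀ = 0, d₀ = 1), with convergents p_k = a_k·p_{k-1} + p_{k-2}, q_k = a_k·q_{k-1} + q_{k-2} (p₋₁ = 1, q₋₁ = 0):
  k = 0: a₀ = 13; p₀/q₀ = 13/1; p₀² − 176·q₀² = 169 − 176 = -7.
  k = 1: m = 13, d = 7, a = ⌊(13 + 13)/7⌋ = 3; p/q = (3·13 + 1)/(3·1 + 0) = 40/3; p² − 176·q² = 1600 − 1584 = 16.
  k = 2: m = 8, d = 16, a = ⌊(13 + 8)/16⌋ = 1; p/q = (1·40 + 13)/(1·3 + 1) = 53/4; p² − 176·q² = 2809 − 2816 = -7.
  k = 3: m = 8, d = 7, a = ⌊(13 + 8)/7⌋ = 3; p/q = (3·53 + 40)/(3·4 + 3) = 199/15; p² − 176·q² = 39601 − 39600 = 1.
  The first convergent with p² − 176·q² = 1 gives the fundamental solution (x₁, y₁) = (199, 15).
Step 2: Apply the recurrence (x_{n+1}, y_{n+1}) = (x₁x_n + 176y₁y_n, x₁y_n + y₁x_n) repeatedly.
  From (x_1, y_1) = (199, 15): x_2 = 199·199 + 176·15·15 = 79201; y_2 = 199·15 + 15·199 = 5970.
  From (x_2, y_2) = (79201, 5970): x_3 = 199·79201 + 176·15·5970 = 31521799; y_3 = 199·5970 + 15·79201 = 2376045.
Step 3: Verify x_3² - 176·y_3² = 993623812196401 - 993623812196400 = 1 (should be 1). ✓

(x_1, y_1) = (199, 15); (x_3, y_3) = (31521799, 2376045).


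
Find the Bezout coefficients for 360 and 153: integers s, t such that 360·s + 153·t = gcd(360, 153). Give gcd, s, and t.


Euclidean algorithm on (360, 153) — divide until remainder is 0:
  360 = 2 · 153 + 54
  153 = 2 · 54 + 45
  54 = 1 · 45 + 9
  45 = 5 · 9 + 0
gcd(360, 153) = 9.
Track Bezout coefficients alongside the remainders: start with r₀ = 360 = a·1 + b·0 (s = 1, t = 0) and r₁ = 153 = a·0 + b·1 (s = 0, t = 1); each new remainder r_{k+1} = r_{k-1} − q_k·r_k inherits s_{k+1} = s_{k-1} − q_k·s_k, t_{k+1} = t_{k-1} − q_k·t_k, so r_k = a·s_k + b·t_k at every step:
  q = 2: r = 54, s = 1 − 2·0 = 1, t = 0 − 2·1 = -2  (check: 360·1 + 153·(-2) = 54)
  q = 2: r = 45, s = 0 − 2·1 = -2, t = 1 − 2·(-2) = 5  (check: 360·(-2) + 153·5 = 45)
  q = 1: r = 9, s = 1 − 1·(-2) = 3, t = -2 − 1·5 = -7  (check: 360·3 + 153·(-7) = 9)
The row with r = 9 (the gcd) gives the Bezout coefficients s = 3, t = -7.
Result: 360 · (3) + 153 · (-7) = 9.

gcd(360, 153) = 9; s = 3, t = -7 (check: 360·3 + 153·(-7) = 9).


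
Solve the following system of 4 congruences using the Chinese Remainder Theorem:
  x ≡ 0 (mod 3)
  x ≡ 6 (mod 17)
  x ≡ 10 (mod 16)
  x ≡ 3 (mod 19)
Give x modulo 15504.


Product of moduli M = 3 · 17 · 16 · 19 = 15504.
Merge one congruence at a time:
  Start: x ≡ 0 (mod 3).
  Combine with x ≡ 6 (mod 17); new modulus lcm = 51.
    Write x = 0 + 3·t and substitute into x ≡ 6 (mod 17): 3·t ≡ 6 − 0 = 6 (mod 17).
    The inverse of 3 mod 17 is 6 (since 3·6 = 18 = 1·17 + 1), so t ≡ 6·6 = 36 ≡ 2 (mod 17).
    Then x = 0 + 3·2 = 6, valid modulo lcm(3, 17) = 51: x ≡ 6 (mod 51).
  Combine with x ≡ 10 (mod 16); new modulus lcm = 816.
    Write x = 6 + 51·t and substitute into x ≡ 10 (mod 16): 51·t ≡ 10 − 6 = 4 (mod 16).
    Reduce coefficients mod 16: 3·t ≡ 4 (mod 16).
    The inverse of 3 mod 16 is 11 (since 3·11 = 33 = 2·16 + 1), so t ≡ 11·4 = 44 ≡ 12 (mod 16).
    Then x = 6 + 51·12 = 618, valid modulo lcm(51, 16) = 816: x ≡ 618 (mod 816).
  Combine with x ≡ 3 (mod 19); new modulus lcm = 15504.
    Write x = 618 + 816·t and substitute into x ≡ 3 (mod 19): 816·t ≡ 3 − 618 = -615 (mod 19).
    Reduce coefficients mod 19: 18·t ≡ 12 (mod 19).
    The inverse of 18 mod 19 is 18 (since 18·18 = 324 = 17·19 + 1), so t ≡ 18·12 = 216 ≡ 7 (mod 19).
    Then x = 618 + 816·7 = 6330, valid modulo lcm(816, 19) = 15504: x ≡ 6330 (mod 15504).
Verify against each original: 6330 mod 3 = 0, 6330 mod 17 = 6, 6330 mod 16 = 10, 6330 mod 19 = 3.

x ≡ 6330 (mod 15504).
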